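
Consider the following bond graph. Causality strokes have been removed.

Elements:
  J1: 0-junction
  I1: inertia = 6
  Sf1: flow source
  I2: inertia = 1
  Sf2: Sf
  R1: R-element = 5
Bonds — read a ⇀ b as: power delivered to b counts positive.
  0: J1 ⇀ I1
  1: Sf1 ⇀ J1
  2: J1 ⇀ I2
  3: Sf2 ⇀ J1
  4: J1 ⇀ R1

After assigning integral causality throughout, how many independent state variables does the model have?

2  (I1, I2 all integral)

#1 →Sf1  (Sf1: flow source, stroke at near end)
#3 →Sf2  (Sf2 (Sf) sets flow on bond)
#0 →I1  (I1: I, integral causality)
#2 →I2  (I2 outputs flow p/I2)
#4 →J1  (J1 needs exactly one e-in)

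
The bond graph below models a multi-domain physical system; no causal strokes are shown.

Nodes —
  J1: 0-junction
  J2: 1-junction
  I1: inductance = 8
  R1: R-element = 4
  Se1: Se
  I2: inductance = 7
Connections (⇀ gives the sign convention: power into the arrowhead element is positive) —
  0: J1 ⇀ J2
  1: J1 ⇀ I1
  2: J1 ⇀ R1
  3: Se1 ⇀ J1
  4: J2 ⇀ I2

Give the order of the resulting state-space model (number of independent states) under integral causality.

2  (I1, I2 all integral)

b3 →J1  (Se1 fixes effort; stroke away)
b0 →J2  (J1: bond 3 brought effort, rest push out)
b1 →I1  (0-jn J1 has e-setter on 3)
b2 →R1  (J1 effort already set via bond 3)
b4 →I2  (J2: last free bond brings flow in)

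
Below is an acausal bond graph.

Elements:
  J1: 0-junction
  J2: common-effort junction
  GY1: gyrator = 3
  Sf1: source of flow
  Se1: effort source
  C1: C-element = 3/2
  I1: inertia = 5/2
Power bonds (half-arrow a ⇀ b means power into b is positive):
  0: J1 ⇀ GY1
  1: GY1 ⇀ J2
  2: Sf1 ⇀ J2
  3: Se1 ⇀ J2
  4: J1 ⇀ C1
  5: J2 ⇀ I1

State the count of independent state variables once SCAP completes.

bond 2 stroke→Sf1  (Sf1 fixes flow; stroke at Sf1)
bond 3 stroke→J2  (Se1: effort source, stroke at far end)
bond 1 stroke→GY1  (0-jn J2 has e-setter on 3)
bond 5 stroke→I1  (J2: bond 3 brought effort, rest push out)
bond 0 stroke→GY1  (GY1 both-in/both-out from 1)
bond 4 stroke→J1  (J1: last free bond brings effort in)

2  (C1, I1 all integral)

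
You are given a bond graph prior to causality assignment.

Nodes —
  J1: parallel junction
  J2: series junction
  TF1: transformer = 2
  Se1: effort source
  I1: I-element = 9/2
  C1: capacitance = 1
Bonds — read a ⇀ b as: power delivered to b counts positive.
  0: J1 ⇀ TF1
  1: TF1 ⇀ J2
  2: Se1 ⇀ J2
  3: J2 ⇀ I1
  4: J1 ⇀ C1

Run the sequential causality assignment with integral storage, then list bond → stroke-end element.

β2 |J2  (source Se1 imposes e)
β3 |I1  (I1 integral (f out))
β1 |J2  (J2 flow already set via bond 3)
β0 |TF1  (TF1 one-in-one-out from 1)
β4 |J1  (closing 0-jn rule on J1)

b0 stroke at TF1
b1 stroke at J2
b2 stroke at J2
b3 stroke at I1
b4 stroke at J1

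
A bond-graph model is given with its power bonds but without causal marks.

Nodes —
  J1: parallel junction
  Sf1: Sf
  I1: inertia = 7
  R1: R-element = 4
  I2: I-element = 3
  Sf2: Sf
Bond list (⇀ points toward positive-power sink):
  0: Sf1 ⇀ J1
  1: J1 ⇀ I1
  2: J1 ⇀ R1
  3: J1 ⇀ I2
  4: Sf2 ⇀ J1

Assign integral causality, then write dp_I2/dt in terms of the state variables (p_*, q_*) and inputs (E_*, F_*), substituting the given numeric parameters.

b0 |Sf1  (Sf1 fixes flow; stroke at Sf1)
b4 |Sf2  (source Sf2 imposes f)
b1 |I1  (I1 outputs flow p/I1)
b3 |I2  (I2 integral (f out))
b2 |J1  (only one effort-in slot at J1)

dp_I2/dt = 4*F_Sf1 + 4*F_Sf2 - 4*p_I1/7 - 4*p_I2/3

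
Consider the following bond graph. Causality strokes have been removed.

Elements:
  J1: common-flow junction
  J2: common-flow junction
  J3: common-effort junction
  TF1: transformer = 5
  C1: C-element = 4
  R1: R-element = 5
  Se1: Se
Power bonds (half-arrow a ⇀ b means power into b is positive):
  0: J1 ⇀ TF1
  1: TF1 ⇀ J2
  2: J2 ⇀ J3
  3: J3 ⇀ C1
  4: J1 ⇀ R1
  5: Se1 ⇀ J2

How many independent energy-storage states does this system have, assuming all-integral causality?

b5 →J2  (Se1 (Se) sets effort on bond)
b3 →J3  (prefer integral on C1)
b2 →J2  (common-e at J3 fixed by 3)
b1 →TF1  (closing 1-jn rule on J2)
b0 →J1  (TF1 one-in-one-out from 1)
b4 →R1  (J1: last free bond brings flow in)

1  (C1 all integral)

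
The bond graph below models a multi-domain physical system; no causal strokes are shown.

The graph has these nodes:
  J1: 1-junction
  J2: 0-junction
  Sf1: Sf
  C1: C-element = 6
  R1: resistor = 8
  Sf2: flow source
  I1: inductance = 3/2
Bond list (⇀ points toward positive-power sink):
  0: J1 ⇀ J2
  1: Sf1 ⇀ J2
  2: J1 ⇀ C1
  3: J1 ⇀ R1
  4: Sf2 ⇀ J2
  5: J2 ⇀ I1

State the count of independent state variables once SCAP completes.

#1 |Sf1  (source Sf1 imposes f)
#4 |Sf2  (Sf2 fixes flow; stroke at Sf2)
#2 |J1  (C1: C, integral causality)
#5 |I1  (prefer integral on I1)
#0 |J2  (closing 0-jn rule on J2)
#3 |J1  (J1 flow already set via bond 0)

2  (C1, I1 all integral)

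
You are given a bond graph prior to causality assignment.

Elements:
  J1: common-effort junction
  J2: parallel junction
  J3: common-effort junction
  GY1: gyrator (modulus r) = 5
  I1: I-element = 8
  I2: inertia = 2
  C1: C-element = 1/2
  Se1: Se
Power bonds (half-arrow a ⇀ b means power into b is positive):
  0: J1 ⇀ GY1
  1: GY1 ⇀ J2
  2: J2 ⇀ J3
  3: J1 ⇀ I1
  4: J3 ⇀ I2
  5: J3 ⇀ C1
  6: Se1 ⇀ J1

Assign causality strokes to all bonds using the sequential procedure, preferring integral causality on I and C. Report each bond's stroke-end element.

β0 stroke at GY1
β1 stroke at GY1
β2 stroke at J2
β3 stroke at I1
β4 stroke at I2
β5 stroke at J3
β6 stroke at J1

β6 |J1  (Se1 (Se) sets effort on bond)
β0 |GY1  (J1: bond 6 brought effort, rest push out)
β3 |I1  (J1 effort already set via bond 6)
β1 |GY1  (GY GY1: same side as bond 0)
β2 |J2  (J2: last free bond brings effort in)
β4 |I2  (I2: I, integral causality)
β5 |J3  (J3: last free bond brings effort in)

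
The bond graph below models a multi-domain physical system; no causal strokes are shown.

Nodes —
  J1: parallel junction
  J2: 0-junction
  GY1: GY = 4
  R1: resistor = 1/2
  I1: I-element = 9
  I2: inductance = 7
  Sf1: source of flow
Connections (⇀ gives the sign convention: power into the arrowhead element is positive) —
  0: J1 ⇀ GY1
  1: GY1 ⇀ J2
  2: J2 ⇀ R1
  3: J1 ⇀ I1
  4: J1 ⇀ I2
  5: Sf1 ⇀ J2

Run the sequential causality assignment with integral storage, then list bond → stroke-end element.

#0 →J1
#1 →J2
#2 →R1
#3 →I1
#4 →I2
#5 →Sf1

#5 |Sf1  (Sf1 fixes flow; stroke at Sf1)
#3 |I1  (prefer integral on I1)
#4 |I2  (prefer integral on I2)
#0 |J1  (J1 needs exactly one e-in)
#1 |J2  (GY1: gyrator matches bond 0)
#2 |R1  (J2: bond 1 brought effort, rest push out)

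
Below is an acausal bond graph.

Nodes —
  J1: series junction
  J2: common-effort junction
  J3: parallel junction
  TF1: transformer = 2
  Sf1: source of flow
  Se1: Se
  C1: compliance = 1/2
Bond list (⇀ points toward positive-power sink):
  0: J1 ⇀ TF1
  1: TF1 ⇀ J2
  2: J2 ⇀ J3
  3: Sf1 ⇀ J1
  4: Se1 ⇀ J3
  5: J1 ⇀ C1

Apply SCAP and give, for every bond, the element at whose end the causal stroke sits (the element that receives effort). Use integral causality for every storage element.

b3 |Sf1  (Sf1 (Sf) sets flow on bond)
b4 |J3  (Se1: effort source, stroke at far end)
b0 |J1  (J1 flow already set via bond 3)
b5 |J1  (J1: bond 3 brought flow, rest push out)
b2 |J2  (J3: bond 4 brought effort, rest push out)
b1 |TF1  (TF1: transformer flips bond 0)

bond 0 stroke at J1
bond 1 stroke at TF1
bond 2 stroke at J2
bond 3 stroke at Sf1
bond 4 stroke at J3
bond 5 stroke at J1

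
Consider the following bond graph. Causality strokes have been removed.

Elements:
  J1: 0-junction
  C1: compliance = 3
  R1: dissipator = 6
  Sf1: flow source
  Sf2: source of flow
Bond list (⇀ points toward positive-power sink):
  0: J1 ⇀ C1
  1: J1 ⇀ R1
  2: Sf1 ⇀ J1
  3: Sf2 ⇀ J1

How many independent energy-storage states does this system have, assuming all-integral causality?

1  (C1 all integral)

#2 stroke→Sf1  (Sf1 (Sf) sets flow on bond)
#3 stroke→Sf2  (Sf2: flow source, stroke at near end)
#0 stroke→J1  (C1 integral (e out))
#1 stroke→R1  (0-jn J1 has e-setter on 0)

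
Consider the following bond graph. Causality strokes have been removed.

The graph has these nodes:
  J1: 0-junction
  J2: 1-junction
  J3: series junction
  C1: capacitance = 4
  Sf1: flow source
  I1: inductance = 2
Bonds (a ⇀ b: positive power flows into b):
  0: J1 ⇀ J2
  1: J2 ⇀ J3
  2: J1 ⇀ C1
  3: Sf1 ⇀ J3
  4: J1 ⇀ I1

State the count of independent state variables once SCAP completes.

2  (C1, I1 all integral)

b3 stroke→Sf1  (Sf1 fixes flow; stroke at Sf1)
b1 stroke→J3  (1-jn J3 has f-setter on 3)
b0 stroke→J2  (1-jn J2 has f-setter on 1)
b2 stroke→J1  (C1 outputs effort q/C1)
b4 stroke→I1  (J1: bond 2 brought effort, rest push out)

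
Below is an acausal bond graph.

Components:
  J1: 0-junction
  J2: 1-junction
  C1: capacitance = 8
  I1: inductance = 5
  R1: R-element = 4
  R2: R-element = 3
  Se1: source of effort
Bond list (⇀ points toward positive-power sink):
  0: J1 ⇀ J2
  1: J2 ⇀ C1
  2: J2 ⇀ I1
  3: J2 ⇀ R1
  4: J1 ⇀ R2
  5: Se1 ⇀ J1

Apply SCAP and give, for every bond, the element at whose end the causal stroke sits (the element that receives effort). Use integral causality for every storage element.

bond 0 stroke at J2
bond 1 stroke at J2
bond 2 stroke at I1
bond 3 stroke at J2
bond 4 stroke at R2
bond 5 stroke at J1

#5 →J1  (source Se1 imposes e)
#0 →J2  (0-jn J1 has e-setter on 5)
#4 →R2  (0-jn J1 has e-setter on 5)
#1 →J2  (C1 outputs effort q/C1)
#2 →I1  (I1: I, integral causality)
#3 →J2  (J2 flow already set via bond 2)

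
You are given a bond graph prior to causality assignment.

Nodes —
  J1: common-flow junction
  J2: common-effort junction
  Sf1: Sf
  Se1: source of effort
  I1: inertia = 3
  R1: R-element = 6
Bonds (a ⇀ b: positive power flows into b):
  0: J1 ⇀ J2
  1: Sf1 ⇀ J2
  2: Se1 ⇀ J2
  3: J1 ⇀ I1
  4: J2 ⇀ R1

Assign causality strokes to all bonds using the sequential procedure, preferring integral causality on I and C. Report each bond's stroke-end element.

#1 stroke at Sf1  (Sf1 fixes flow; stroke at Sf1)
#2 stroke at J2  (source Se1 imposes e)
#0 stroke at J1  (common-e at J2 fixed by 2)
#4 stroke at R1  (J2 effort already set via bond 2)
#3 stroke at I1  (only one flow-in slot at J1)

bond 0 stroke→J1
bond 1 stroke→Sf1
bond 2 stroke→J2
bond 3 stroke→I1
bond 4 stroke→R1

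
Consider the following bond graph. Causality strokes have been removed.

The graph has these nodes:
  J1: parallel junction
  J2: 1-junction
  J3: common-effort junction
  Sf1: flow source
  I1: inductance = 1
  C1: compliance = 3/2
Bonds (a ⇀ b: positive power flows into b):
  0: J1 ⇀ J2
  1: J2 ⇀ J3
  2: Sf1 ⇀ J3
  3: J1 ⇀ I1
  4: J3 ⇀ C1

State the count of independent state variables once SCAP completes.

bond 2 →Sf1  (source Sf1 imposes f)
bond 3 →I1  (I1: I, integral causality)
bond 0 →J1  (only one effort-in slot at J1)
bond 1 →J2  (J2: bond 0 brought flow, rest push out)
bond 4 →J3  (only one effort-in slot at J3)

2  (C1, I1 all integral)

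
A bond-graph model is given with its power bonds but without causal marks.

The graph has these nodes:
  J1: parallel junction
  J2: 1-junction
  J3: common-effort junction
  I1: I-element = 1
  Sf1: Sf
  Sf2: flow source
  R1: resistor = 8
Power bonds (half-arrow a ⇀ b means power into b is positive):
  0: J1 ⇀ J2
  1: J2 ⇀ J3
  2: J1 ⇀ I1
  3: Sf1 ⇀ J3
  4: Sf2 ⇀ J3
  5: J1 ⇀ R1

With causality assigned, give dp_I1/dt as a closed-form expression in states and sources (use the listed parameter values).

dp_I1/dt = 8*F_Sf1 + 8*F_Sf2 - 8*p_I1

bond 3 |Sf1  (Sf1: flow source, stroke at near end)
bond 4 |Sf2  (source Sf2 imposes f)
bond 1 |J3  (J3 needs exactly one e-in)
bond 0 |J2  (1-jn J2 has f-setter on 1)
bond 2 |I1  (prefer integral on I1)
bond 5 |J1  (closing 0-jn rule on J1)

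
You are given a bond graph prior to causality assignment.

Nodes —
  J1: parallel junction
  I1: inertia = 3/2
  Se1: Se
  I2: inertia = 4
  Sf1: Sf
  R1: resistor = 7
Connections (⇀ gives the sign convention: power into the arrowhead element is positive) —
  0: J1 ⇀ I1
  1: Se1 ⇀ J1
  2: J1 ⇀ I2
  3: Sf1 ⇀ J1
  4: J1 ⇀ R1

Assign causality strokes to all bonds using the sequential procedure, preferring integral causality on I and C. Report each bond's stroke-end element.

β0 →I1
β1 →J1
β2 →I2
β3 →Sf1
β4 →R1

β1 stroke at J1  (Se1: effort source, stroke at far end)
β3 stroke at Sf1  (Sf1 fixes flow; stroke at Sf1)
β0 stroke at I1  (common-e at J1 fixed by 1)
β2 stroke at I2  (J1: bond 1 brought effort, rest push out)
β4 stroke at R1  (0-jn J1 has e-setter on 1)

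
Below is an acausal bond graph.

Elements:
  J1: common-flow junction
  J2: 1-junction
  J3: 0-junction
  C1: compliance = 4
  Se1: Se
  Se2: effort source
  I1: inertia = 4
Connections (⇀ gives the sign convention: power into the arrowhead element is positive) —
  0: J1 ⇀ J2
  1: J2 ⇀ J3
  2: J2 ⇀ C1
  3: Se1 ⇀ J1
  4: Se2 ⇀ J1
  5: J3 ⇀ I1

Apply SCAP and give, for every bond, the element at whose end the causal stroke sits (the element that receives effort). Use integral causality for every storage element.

b3 |J1  (Se1 (Se) sets effort on bond)
b4 |J1  (source Se2 imposes e)
b0 |J2  (only one flow-in slot at J1)
b2 |J2  (C1 outputs effort q/C1)
b1 |J3  (J2 needs exactly one f-in)
b5 |I1  (J3 effort already set via bond 1)

β0 →J2
β1 →J3
β2 →J2
β3 →J1
β4 →J1
β5 →I1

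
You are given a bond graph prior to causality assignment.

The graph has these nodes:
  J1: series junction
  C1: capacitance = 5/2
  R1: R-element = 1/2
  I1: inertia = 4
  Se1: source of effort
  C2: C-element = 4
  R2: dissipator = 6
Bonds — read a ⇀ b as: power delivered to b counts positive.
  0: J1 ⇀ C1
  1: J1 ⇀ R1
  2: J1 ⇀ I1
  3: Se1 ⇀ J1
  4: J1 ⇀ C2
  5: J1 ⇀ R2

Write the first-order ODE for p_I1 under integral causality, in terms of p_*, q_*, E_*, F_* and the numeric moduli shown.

dp_I1/dt = E_Se1 - 13*p_I1/8 - 2*q_C1/5 - q_C2/4

b3 |J1  (Se1 (Se) sets effort on bond)
b0 |J1  (C1 outputs effort q/C1)
b2 |I1  (I1: I, integral causality)
b1 |J1  (1-jn J1 has f-setter on 2)
b4 |J1  (J1 flow already set via bond 2)
b5 |J1  (J1: bond 2 brought flow, rest push out)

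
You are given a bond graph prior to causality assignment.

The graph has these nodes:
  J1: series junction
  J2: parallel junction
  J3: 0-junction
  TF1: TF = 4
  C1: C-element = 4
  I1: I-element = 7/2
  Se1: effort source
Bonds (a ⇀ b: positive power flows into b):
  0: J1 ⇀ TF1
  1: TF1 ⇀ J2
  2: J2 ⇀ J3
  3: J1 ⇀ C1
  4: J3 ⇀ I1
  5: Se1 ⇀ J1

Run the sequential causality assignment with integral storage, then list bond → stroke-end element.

β0 stroke→TF1
β1 stroke→J2
β2 stroke→J3
β3 stroke→J1
β4 stroke→I1
β5 stroke→J1

#5 →J1  (source Se1 imposes e)
#3 →J1  (prefer integral on C1)
#0 →TF1  (J1 needs exactly one f-in)
#1 →J2  (TF1: transformer flips bond 0)
#2 →J3  (J2: bond 1 brought effort, rest push out)
#4 →I1  (J3: bond 2 brought effort, rest push out)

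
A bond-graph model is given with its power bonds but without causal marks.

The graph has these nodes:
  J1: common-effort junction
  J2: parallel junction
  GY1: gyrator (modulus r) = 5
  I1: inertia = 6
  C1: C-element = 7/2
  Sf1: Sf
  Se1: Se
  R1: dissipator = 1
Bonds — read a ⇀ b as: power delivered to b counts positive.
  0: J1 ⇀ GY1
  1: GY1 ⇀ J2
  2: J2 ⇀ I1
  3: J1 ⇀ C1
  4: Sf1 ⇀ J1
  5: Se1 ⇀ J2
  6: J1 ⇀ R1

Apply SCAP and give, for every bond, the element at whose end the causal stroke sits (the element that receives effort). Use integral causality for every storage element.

β0 |GY1
β1 |GY1
β2 |I1
β3 |J1
β4 |Sf1
β5 |J2
β6 |R1

bond 4 stroke→Sf1  (Sf1 (Sf) sets flow on bond)
bond 5 stroke→J2  (Se1 (Se) sets effort on bond)
bond 1 stroke→GY1  (J2: bond 5 brought effort, rest push out)
bond 2 stroke→I1  (J2: bond 5 brought effort, rest push out)
bond 0 stroke→GY1  (GY1: gyrator matches bond 1)
bond 3 stroke→J1  (C1: C, integral causality)
bond 6 stroke→R1  (common-e at J1 fixed by 3)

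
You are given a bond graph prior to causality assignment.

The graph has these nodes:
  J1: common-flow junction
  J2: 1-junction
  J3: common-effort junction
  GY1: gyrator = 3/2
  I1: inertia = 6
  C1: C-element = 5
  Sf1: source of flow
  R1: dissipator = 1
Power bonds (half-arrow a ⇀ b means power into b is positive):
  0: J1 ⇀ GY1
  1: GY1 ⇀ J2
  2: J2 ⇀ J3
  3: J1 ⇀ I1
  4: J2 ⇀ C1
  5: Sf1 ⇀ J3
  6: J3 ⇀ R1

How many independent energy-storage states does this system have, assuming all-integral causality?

b5 stroke at Sf1  (source Sf1 imposes f)
b3 stroke at I1  (I1: I, integral causality)
b0 stroke at J1  (1-jn J1 has f-setter on 3)
b1 stroke at J2  (through GY1, causality inverts; strokes same side of GY1)
b4 stroke at J2  (C1: C, integral causality)
b2 stroke at J3  (J2 needs exactly one f-in)
b6 stroke at R1  (common-e at J3 fixed by 2)

2  (C1, I1 all integral)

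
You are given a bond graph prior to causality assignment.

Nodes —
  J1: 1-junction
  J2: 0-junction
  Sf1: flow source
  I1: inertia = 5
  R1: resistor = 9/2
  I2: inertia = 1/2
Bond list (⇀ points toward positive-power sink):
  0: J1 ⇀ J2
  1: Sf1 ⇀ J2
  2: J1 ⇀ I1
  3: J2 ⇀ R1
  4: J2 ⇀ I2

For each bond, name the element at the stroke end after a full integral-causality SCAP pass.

#0 →J1
#1 →Sf1
#2 →I1
#3 →J2
#4 →I2

β1 stroke at Sf1  (Sf1 (Sf) sets flow on bond)
β2 stroke at I1  (prefer integral on I1)
β0 stroke at J1  (J1 flow already set via bond 2)
β4 stroke at I2  (I2 integral (f out))
β3 stroke at J2  (J2 needs exactly one e-in)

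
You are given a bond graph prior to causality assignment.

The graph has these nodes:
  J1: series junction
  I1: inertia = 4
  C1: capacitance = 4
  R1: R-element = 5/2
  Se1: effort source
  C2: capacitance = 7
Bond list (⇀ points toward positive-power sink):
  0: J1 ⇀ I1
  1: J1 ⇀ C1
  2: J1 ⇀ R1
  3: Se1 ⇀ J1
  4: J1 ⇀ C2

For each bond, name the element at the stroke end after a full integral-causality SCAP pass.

bond 3 →J1  (Se1 (Se) sets effort on bond)
bond 0 →I1  (I1 outputs flow p/I1)
bond 1 →J1  (J1: bond 0 brought flow, rest push out)
bond 2 →J1  (1-jn J1 has f-setter on 0)
bond 4 →J1  (common-f at J1 fixed by 0)

bond 0 →I1
bond 1 →J1
bond 2 →J1
bond 3 →J1
bond 4 →J1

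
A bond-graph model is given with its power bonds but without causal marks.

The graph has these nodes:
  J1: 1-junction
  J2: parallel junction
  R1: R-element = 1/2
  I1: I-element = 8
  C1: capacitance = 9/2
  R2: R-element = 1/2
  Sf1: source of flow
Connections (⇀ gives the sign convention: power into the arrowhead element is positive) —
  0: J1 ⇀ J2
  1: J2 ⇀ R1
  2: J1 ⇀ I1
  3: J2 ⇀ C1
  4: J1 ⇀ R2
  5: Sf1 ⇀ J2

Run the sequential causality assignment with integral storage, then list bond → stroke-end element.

bond 0 stroke at J1
bond 1 stroke at R1
bond 2 stroke at I1
bond 3 stroke at J2
bond 4 stroke at J1
bond 5 stroke at Sf1

β5 stroke→Sf1  (Sf1: flow source, stroke at near end)
β2 stroke→I1  (I1: I, integral causality)
β0 stroke→J1  (J1 flow already set via bond 2)
β4 stroke→J1  (J1 flow already set via bond 2)
β3 stroke→J2  (C1: C, integral causality)
β1 stroke→R1  (J2: bond 3 brought effort, rest push out)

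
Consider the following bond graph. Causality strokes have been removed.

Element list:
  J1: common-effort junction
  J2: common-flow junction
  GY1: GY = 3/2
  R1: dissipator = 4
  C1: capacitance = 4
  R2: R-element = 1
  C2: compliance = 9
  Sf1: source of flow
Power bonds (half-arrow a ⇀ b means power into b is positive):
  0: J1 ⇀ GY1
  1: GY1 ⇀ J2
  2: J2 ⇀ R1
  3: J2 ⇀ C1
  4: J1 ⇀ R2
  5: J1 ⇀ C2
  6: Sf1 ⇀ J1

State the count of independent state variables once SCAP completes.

b6 stroke→Sf1  (Sf1 fixes flow; stroke at Sf1)
b3 stroke→J2  (prefer integral on C1)
b5 stroke→J1  (C2 outputs effort q/C2)
b0 stroke→GY1  (J1 effort already set via bond 5)
b4 stroke→R2  (0-jn J1 has e-setter on 5)
b1 stroke→GY1  (GY1 both-in/both-out from 0)
b2 stroke→J2  (J2: bond 1 brought flow, rest push out)

2  (C1, C2 all integral)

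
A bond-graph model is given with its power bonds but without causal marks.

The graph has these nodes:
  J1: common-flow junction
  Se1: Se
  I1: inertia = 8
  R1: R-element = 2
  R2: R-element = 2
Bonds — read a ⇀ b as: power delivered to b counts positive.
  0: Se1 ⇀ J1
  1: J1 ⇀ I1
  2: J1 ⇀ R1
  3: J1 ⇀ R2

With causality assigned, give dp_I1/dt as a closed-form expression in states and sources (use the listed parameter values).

dp_I1/dt = E_Se1 - p_I1/2

bond 0 stroke→J1  (Se1 fixes effort; stroke away)
bond 1 stroke→I1  (I1: I, integral causality)
bond 2 stroke→J1  (common-f at J1 fixed by 1)
bond 3 stroke→J1  (1-jn J1 has f-setter on 1)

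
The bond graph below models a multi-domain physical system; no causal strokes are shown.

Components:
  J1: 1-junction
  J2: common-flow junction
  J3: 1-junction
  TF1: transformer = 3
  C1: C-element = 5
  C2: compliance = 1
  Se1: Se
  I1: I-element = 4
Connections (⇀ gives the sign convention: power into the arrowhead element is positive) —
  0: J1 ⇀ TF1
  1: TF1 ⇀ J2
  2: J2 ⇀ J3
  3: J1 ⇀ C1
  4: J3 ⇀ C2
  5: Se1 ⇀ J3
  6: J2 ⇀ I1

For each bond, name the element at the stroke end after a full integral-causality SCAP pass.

b5 stroke→J3  (Se1 fixes effort; stroke away)
b3 stroke→J1  (C1 integral (e out))
b0 stroke→TF1  (J1: last free bond brings flow in)
b1 stroke→J2  (through TF1, causality passes straight; one stroke at TF1)
b4 stroke→J3  (C2 integral (e out))
b2 stroke→J2  (J3 needs exactly one f-in)
b6 stroke→I1  (J2 needs exactly one f-in)

#0 stroke→TF1
#1 stroke→J2
#2 stroke→J2
#3 stroke→J1
#4 stroke→J3
#5 stroke→J3
#6 stroke→I1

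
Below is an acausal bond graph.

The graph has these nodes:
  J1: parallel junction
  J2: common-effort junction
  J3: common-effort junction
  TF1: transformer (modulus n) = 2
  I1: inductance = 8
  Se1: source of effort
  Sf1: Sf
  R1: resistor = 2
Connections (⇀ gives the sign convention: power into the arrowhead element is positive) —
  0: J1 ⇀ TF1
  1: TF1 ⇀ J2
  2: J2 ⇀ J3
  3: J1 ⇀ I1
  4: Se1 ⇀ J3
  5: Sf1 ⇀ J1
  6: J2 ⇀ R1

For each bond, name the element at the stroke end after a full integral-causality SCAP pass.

#0 stroke→J1
#1 stroke→TF1
#2 stroke→J2
#3 stroke→I1
#4 stroke→J3
#5 stroke→Sf1
#6 stroke→R1

bond 4 stroke→J3  (Se1 (Se) sets effort on bond)
bond 5 stroke→Sf1  (Sf1 (Sf) sets flow on bond)
bond 2 stroke→J2  (J3 effort already set via bond 4)
bond 1 stroke→TF1  (J2: bond 2 brought effort, rest push out)
bond 6 stroke→R1  (J2 effort already set via bond 2)
bond 0 stroke→J1  (TF1: transformer flips bond 1)
bond 3 stroke→I1  (0-jn J1 has e-setter on 0)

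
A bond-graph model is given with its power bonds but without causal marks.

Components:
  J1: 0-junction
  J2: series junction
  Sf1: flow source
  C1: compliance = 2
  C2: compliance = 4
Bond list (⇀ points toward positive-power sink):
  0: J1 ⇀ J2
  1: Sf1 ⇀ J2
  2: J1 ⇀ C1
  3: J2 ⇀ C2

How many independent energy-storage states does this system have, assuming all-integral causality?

2  (C1, C2 all integral)

bond 1 →Sf1  (Sf1 fixes flow; stroke at Sf1)
bond 0 →J2  (1-jn J2 has f-setter on 1)
bond 3 →J2  (common-f at J2 fixed by 1)
bond 2 →J1  (only one effort-in slot at J1)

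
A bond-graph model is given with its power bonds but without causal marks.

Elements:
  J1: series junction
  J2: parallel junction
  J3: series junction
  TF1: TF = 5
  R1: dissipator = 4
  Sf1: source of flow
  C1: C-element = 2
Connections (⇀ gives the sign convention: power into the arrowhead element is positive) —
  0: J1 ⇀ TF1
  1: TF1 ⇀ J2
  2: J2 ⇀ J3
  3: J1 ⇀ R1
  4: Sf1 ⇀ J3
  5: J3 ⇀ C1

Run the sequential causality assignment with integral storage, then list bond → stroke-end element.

bond 4 stroke at Sf1  (Sf1 (Sf) sets flow on bond)
bond 2 stroke at J3  (J3: bond 4 brought flow, rest push out)
bond 5 stroke at J3  (common-f at J3 fixed by 4)
bond 1 stroke at J2  (J2: last free bond brings effort in)
bond 0 stroke at TF1  (TF TF1: opposite of bond 1)
bond 3 stroke at J1  (common-f at J1 fixed by 0)

bond 0 |TF1
bond 1 |J2
bond 2 |J3
bond 3 |J1
bond 4 |Sf1
bond 5 |J3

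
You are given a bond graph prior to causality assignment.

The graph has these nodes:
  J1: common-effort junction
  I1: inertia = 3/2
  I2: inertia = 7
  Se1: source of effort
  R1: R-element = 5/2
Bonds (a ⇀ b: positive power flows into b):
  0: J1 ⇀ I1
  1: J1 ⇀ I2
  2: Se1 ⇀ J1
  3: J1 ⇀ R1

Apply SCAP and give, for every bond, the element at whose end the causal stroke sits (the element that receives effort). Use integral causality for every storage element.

β0 |I1
β1 |I2
β2 |J1
β3 |R1

bond 2 stroke→J1  (source Se1 imposes e)
bond 0 stroke→I1  (J1: bond 2 brought effort, rest push out)
bond 1 stroke→I2  (0-jn J1 has e-setter on 2)
bond 3 stroke→R1  (J1: bond 2 brought effort, rest push out)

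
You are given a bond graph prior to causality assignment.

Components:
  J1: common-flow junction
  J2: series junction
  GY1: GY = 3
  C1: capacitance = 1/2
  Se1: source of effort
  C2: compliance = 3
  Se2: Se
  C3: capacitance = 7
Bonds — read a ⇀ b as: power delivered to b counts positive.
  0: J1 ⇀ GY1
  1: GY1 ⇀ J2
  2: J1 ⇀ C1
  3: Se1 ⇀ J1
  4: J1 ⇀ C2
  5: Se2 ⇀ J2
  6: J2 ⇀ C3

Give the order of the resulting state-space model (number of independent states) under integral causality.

3  (C1, C2, C3 all integral)

#3 stroke→J1  (Se1: effort source, stroke at far end)
#5 stroke→J2  (source Se2 imposes e)
#2 stroke→J1  (prefer integral on C1)
#4 stroke→J1  (C2: C, integral causality)
#0 stroke→GY1  (J1 needs exactly one f-in)
#1 stroke→GY1  (GY1: gyrator matches bond 0)
#6 stroke→J2  (1-jn J2 has f-setter on 1)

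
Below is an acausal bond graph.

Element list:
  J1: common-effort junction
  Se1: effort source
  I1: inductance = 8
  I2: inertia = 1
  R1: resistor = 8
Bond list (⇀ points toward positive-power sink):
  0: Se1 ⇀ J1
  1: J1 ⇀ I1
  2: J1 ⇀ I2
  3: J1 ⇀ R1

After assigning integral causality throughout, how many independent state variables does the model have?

β0 stroke at J1  (Se1: effort source, stroke at far end)
β1 stroke at I1  (J1: bond 0 brought effort, rest push out)
β2 stroke at I2  (0-jn J1 has e-setter on 0)
β3 stroke at R1  (common-e at J1 fixed by 0)

2  (I1, I2 all integral)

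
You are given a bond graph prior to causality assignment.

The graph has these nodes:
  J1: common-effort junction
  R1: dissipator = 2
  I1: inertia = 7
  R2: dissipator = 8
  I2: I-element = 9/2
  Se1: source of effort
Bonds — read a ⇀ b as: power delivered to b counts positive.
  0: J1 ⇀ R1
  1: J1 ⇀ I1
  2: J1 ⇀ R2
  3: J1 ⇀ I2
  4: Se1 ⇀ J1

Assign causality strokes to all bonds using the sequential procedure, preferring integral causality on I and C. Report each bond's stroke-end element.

#0 |R1
#1 |I1
#2 |R2
#3 |I2
#4 |J1

b4 →J1  (Se1: effort source, stroke at far end)
b0 →R1  (J1: bond 4 brought effort, rest push out)
b1 →I1  (common-e at J1 fixed by 4)
b2 →R2  (J1: bond 4 brought effort, rest push out)
b3 →I2  (J1: bond 4 brought effort, rest push out)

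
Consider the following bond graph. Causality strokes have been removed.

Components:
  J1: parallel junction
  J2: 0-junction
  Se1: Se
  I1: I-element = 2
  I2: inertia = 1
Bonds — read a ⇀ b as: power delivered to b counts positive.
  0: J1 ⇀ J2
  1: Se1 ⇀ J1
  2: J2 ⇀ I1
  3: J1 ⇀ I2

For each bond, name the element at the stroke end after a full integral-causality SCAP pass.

β0 →J2
β1 →J1
β2 →I1
β3 →I2

β1 stroke at J1  (source Se1 imposes e)
β0 stroke at J2  (J1 effort already set via bond 1)
β3 stroke at I2  (0-jn J1 has e-setter on 1)
β2 stroke at I1  (J2 effort already set via bond 0)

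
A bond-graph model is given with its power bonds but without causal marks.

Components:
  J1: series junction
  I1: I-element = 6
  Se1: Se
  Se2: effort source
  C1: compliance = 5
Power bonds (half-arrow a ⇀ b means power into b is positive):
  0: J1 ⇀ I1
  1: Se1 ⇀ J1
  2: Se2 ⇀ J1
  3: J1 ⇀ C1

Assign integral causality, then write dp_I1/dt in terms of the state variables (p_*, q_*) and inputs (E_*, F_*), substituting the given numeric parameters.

β1 →J1  (Se1 fixes effort; stroke away)
β2 →J1  (Se2: effort source, stroke at far end)
β0 →I1  (I1 integral (f out))
β3 →J1  (J1: bond 0 brought flow, rest push out)

dp_I1/dt = E_Se1 + E_Se2 - q_C1/5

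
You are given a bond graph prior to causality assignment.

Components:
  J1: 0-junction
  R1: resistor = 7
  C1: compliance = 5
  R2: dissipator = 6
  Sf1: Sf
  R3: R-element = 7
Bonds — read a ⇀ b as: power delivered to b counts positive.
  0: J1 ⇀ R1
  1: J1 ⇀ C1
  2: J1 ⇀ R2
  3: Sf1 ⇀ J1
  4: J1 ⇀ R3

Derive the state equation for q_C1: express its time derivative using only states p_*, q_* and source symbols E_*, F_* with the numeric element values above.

b3 stroke at Sf1  (Sf1: flow source, stroke at near end)
b1 stroke at J1  (C1 integral (e out))
b0 stroke at R1  (J1: bond 1 brought effort, rest push out)
b2 stroke at R2  (J1 effort already set via bond 1)
b4 stroke at R3  (0-jn J1 has e-setter on 1)

dq_C1/dt = F_Sf1 - 19*q_C1/210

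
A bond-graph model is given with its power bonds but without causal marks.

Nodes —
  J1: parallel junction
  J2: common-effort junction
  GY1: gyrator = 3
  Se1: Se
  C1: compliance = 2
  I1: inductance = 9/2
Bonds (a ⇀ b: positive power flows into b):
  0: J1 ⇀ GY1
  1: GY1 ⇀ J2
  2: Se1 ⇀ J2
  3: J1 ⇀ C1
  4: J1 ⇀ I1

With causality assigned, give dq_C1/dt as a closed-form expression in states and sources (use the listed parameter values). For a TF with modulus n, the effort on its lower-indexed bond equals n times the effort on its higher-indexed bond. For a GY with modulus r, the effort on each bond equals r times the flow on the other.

dq_C1/dt = -E_Se1/3 - 2*p_I1/9

b2 stroke→J2  (Se1 fixes effort; stroke away)
b1 stroke→GY1  (0-jn J2 has e-setter on 2)
b0 stroke→GY1  (GY1: gyrator matches bond 1)
b3 stroke→J1  (prefer integral on C1)
b4 stroke→I1  (0-jn J1 has e-setter on 3)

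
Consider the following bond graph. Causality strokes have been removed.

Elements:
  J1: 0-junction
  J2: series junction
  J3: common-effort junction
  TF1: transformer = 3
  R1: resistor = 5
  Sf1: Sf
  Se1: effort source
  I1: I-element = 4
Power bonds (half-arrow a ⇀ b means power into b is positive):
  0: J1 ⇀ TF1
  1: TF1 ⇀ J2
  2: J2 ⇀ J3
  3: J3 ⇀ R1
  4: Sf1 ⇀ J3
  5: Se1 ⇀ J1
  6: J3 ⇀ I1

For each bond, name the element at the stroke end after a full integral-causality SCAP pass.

#4 stroke→Sf1  (Sf1: flow source, stroke at near end)
#5 stroke→J1  (Se1: effort source, stroke at far end)
#0 stroke→TF1  (0-jn J1 has e-setter on 5)
#1 stroke→J2  (through TF1, causality passes straight; one stroke at TF1)
#2 stroke→J3  (only one flow-in slot at J2)
#3 stroke→R1  (J3: bond 2 brought effort, rest push out)
#6 stroke→I1  (common-e at J3 fixed by 2)

b0 stroke→TF1
b1 stroke→J2
b2 stroke→J3
b3 stroke→R1
b4 stroke→Sf1
b5 stroke→J1
b6 stroke→I1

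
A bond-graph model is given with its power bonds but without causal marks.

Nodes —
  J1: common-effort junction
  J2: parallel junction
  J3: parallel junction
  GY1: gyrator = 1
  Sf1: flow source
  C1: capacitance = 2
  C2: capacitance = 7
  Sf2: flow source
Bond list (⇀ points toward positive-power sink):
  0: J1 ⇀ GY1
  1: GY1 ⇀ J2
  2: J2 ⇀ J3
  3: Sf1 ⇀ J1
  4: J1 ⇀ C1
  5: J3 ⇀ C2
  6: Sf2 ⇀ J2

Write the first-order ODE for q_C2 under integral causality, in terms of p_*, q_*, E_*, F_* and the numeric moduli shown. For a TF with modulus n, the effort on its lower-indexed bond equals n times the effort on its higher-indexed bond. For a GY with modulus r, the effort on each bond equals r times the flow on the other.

dq_C2/dt = F_Sf2 + q_C1/2

β3 stroke at Sf1  (Sf1 (Sf) sets flow on bond)
β6 stroke at Sf2  (Sf2 fixes flow; stroke at Sf2)
β4 stroke at J1  (prefer integral on C1)
β0 stroke at GY1  (J1 effort already set via bond 4)
β1 stroke at GY1  (GY GY1: same side as bond 0)
β2 stroke at J2  (only one effort-in slot at J2)
β5 stroke at J3  (closing 0-jn rule on J3)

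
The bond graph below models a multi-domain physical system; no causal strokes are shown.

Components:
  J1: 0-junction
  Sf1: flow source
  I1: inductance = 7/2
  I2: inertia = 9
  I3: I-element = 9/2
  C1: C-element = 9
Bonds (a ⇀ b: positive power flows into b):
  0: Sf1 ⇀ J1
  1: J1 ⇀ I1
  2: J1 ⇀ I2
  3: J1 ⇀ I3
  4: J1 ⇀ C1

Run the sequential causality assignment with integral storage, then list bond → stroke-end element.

bond 0 stroke at Sf1  (Sf1: flow source, stroke at near end)
bond 1 stroke at I1  (I1: I, integral causality)
bond 2 stroke at I2  (I2 outputs flow p/I2)
bond 3 stroke at I3  (I3: I, integral causality)
bond 4 stroke at J1  (J1: last free bond brings effort in)

#0 |Sf1
#1 |I1
#2 |I2
#3 |I3
#4 |J1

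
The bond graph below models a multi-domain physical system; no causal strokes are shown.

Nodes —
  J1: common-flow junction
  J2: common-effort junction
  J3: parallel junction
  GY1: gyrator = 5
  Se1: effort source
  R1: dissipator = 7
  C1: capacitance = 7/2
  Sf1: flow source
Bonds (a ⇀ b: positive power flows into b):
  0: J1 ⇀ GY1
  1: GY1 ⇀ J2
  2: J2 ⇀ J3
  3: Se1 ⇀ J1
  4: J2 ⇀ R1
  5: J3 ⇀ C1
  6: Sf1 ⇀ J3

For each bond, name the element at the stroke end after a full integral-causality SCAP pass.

b3 →J1  (Se1 (Se) sets effort on bond)
b6 →Sf1  (Sf1 fixes flow; stroke at Sf1)
b0 →GY1  (closing 1-jn rule on J1)
b1 →GY1  (GY GY1: same side as bond 0)
b5 →J3  (C1 integral (e out))
b2 →J2  (J3 effort already set via bond 5)
b4 →R1  (common-e at J2 fixed by 2)

bond 0 →GY1
bond 1 →GY1
bond 2 →J2
bond 3 →J1
bond 4 →R1
bond 5 →J3
bond 6 →Sf1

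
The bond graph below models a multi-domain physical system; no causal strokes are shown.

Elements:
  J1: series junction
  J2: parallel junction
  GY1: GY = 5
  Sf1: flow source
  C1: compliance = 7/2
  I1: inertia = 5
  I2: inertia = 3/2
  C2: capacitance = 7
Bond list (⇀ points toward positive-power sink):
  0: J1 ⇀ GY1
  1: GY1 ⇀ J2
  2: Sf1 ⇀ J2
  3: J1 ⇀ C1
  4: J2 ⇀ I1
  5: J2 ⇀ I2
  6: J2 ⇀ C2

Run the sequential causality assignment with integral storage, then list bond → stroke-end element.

#2 stroke at Sf1  (Sf1 fixes flow; stroke at Sf1)
#3 stroke at J1  (C1 outputs effort q/C1)
#0 stroke at GY1  (closing 1-jn rule on J1)
#1 stroke at GY1  (GY1: gyrator matches bond 0)
#4 stroke at I1  (I1: I, integral causality)
#5 stroke at I2  (I2 outputs flow p/I2)
#6 stroke at J2  (closing 0-jn rule on J2)

#0 |GY1
#1 |GY1
#2 |Sf1
#3 |J1
#4 |I1
#5 |I2
#6 |J2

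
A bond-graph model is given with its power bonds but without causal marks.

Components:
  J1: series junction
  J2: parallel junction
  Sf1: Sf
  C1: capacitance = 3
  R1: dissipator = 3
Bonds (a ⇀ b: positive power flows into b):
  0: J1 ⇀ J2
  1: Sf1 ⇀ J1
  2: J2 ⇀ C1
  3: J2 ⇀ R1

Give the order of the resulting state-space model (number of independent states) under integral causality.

b1 stroke at Sf1  (Sf1 (Sf) sets flow on bond)
b0 stroke at J1  (J1 flow already set via bond 1)
b2 stroke at J2  (C1 outputs effort q/C1)
b3 stroke at R1  (J2 effort already set via bond 2)

1  (C1 all integral)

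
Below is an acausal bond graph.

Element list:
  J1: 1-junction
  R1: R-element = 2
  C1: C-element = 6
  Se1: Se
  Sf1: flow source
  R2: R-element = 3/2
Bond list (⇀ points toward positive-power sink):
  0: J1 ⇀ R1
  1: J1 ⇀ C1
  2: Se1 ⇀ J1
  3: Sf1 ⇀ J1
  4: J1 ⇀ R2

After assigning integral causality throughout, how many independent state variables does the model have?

#2 →J1  (Se1: effort source, stroke at far end)
#3 →Sf1  (Sf1 fixes flow; stroke at Sf1)
#0 →J1  (J1: bond 3 brought flow, rest push out)
#1 →J1  (1-jn J1 has f-setter on 3)
#4 →J1  (J1: bond 3 brought flow, rest push out)

1  (C1 all integral)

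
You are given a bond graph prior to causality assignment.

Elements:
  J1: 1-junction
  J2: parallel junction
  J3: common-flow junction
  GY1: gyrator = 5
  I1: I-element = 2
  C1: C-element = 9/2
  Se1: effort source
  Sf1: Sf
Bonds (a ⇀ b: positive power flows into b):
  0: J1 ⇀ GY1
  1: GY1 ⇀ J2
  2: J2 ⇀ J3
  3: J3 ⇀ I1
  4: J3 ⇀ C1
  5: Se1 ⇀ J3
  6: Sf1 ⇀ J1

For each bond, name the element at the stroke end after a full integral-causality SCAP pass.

b0 stroke→J1
b1 stroke→J2
b2 stroke→J3
b3 stroke→I1
b4 stroke→J3
b5 stroke→J3
b6 stroke→Sf1

β5 stroke at J3  (Se1 (Se) sets effort on bond)
β6 stroke at Sf1  (Sf1 (Sf) sets flow on bond)
β0 stroke at J1  (J1 flow already set via bond 6)
β1 stroke at J2  (GY GY1: same side as bond 0)
β2 stroke at J3  (0-jn J2 has e-setter on 1)
β3 stroke at I1  (prefer integral on I1)
β4 stroke at J3  (J3: bond 3 brought flow, rest push out)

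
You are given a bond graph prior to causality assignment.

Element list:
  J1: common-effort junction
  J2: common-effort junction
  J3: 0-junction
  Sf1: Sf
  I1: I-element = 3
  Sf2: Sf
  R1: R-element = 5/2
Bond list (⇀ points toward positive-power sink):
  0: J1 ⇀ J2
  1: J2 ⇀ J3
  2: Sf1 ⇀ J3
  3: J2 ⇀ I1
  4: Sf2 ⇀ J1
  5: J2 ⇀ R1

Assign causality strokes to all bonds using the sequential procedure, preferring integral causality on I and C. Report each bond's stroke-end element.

b2 |Sf1  (Sf1: flow source, stroke at near end)
b4 |Sf2  (Sf2 fixes flow; stroke at Sf2)
b0 |J1  (J1: last free bond brings effort in)
b1 |J3  (J3 needs exactly one e-in)
b3 |I1  (I1: I, integral causality)
b5 |J2  (closing 0-jn rule on J2)

β0 stroke→J1
β1 stroke→J3
β2 stroke→Sf1
β3 stroke→I1
β4 stroke→Sf2
β5 stroke→J2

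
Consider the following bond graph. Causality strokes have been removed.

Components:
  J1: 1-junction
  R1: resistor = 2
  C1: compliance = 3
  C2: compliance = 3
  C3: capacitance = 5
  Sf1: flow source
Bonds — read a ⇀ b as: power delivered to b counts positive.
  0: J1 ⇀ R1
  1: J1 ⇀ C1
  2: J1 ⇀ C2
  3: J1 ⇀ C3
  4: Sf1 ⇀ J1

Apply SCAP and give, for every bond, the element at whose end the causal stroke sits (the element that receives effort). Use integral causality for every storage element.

β4 →Sf1  (Sf1 (Sf) sets flow on bond)
β0 →J1  (J1: bond 4 brought flow, rest push out)
β1 →J1  (J1: bond 4 brought flow, rest push out)
β2 →J1  (J1 flow already set via bond 4)
β3 →J1  (common-f at J1 fixed by 4)

#0 stroke→J1
#1 stroke→J1
#2 stroke→J1
#3 stroke→J1
#4 stroke→Sf1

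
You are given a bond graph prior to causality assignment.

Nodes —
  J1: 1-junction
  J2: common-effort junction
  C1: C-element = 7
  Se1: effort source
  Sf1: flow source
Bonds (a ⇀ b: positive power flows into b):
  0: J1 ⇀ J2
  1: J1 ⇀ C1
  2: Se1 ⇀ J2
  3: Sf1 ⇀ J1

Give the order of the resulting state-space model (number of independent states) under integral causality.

b2 stroke→J2  (source Se1 imposes e)
b3 stroke→Sf1  (Sf1 (Sf) sets flow on bond)
b0 stroke→J1  (J1: bond 3 brought flow, rest push out)
b1 stroke→J1  (common-f at J1 fixed by 3)

1  (C1 all integral)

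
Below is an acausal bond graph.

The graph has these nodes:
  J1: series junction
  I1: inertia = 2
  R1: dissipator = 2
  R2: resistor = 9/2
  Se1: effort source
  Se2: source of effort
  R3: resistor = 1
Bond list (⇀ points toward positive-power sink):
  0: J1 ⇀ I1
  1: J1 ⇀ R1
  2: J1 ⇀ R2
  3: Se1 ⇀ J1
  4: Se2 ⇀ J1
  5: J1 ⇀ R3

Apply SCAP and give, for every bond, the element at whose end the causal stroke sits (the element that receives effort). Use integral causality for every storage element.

b3 →J1  (Se1: effort source, stroke at far end)
b4 →J1  (Se2 fixes effort; stroke away)
b0 →I1  (I1 outputs flow p/I1)
b1 →J1  (J1 flow already set via bond 0)
b2 →J1  (J1: bond 0 brought flow, rest push out)
b5 →J1  (J1: bond 0 brought flow, rest push out)

b0 stroke at I1
b1 stroke at J1
b2 stroke at J1
b3 stroke at J1
b4 stroke at J1
b5 stroke at J1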